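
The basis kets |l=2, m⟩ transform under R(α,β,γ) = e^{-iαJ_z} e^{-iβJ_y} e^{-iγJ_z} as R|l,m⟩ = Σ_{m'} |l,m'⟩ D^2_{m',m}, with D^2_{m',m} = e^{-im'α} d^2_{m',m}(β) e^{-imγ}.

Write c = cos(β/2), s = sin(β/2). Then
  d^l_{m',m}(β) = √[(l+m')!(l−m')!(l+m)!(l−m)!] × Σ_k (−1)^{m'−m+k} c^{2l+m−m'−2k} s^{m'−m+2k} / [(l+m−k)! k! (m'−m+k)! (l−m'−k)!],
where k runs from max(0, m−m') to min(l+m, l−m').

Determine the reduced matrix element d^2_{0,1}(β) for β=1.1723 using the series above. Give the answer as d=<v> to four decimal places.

d=0.4380

d^2_{0,1}(β=1.1723) via the finite sum:
c=cos(1.172300/2)=0.833077, s=sin(1.172300/2)=0.553158; N=√[2·2·6·1]=4.898979
k∈{1,2} keeps every argument non-negative
  k=1: (−1)^0·4.8990/(2)·0.8331^3·0.5532^1 = +0.783392
  k=2: (−1)^1·4.8990/(2)·0.8331^1·0.5532^3 = -0.345388
d^2_{0,1}(1.1723) = +0.783392 -0.345388 = +0.438004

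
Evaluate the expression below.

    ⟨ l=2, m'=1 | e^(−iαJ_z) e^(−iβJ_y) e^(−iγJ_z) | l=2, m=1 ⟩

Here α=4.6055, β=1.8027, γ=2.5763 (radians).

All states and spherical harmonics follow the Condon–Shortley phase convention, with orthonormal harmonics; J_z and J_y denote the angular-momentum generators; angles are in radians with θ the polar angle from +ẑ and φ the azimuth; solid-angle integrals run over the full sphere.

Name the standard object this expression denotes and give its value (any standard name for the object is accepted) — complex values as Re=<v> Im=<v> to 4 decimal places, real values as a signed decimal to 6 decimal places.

Wigner D-matrix element, Re=-0.3500 Im=0.4398

This is a Wigner D-matrix element — the rotation-matrix element ⟨l m'| R(α,β,γ) |l m⟩ in the angular-momentum basis.
D^2_{1,1}(4.6055,1.8027,2.5763) = e^{-i·1·4.6055}·d^2_{1,1}(1.8027)·e^{-i·1·2.5763}. Compute d first:
With c≡cos(β/2)=0.620552 and s≡sin(β/2)=0.784165, N=[6·1·6·1]^{1/2}=6.000000
k: max(0,(1)−(1))=0 … min(2+(1),2−(1))=1
  k=0: (−1)^0·6.0000/(6)·0.6206^4·0.7842^0 = +0.148290
  k=1: (−1)^1·6.0000/(2)·0.6206^2·0.7842^2 = -0.710383
d^2_{1,1}(1.8027) = +0.148290 -0.710383 = -0.562093
D = (-0.106686+0.994293i)·(-0.562093)·(-0.844432-0.535663i) = -0.350012+0.439818i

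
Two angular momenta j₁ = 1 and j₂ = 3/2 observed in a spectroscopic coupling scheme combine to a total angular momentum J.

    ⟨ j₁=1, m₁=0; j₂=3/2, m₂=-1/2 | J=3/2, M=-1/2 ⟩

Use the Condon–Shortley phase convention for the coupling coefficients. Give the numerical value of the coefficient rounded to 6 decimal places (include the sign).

j₁+j₂−J=1  J+j₁−j₂=1  J−j₁+j₂=2  j₁+j₂+J+1=5
(j₁±m₁, j₂±m₂, J±M) = (1,1,1,2,1,2)
P² = 4/15
sum k=0..1:
  [0] +1/1 = 1
  [1] −1/2 = -1/2
S = 1/2
C² = P²·S² = 1/15 ; C = +0.258199

+0.258199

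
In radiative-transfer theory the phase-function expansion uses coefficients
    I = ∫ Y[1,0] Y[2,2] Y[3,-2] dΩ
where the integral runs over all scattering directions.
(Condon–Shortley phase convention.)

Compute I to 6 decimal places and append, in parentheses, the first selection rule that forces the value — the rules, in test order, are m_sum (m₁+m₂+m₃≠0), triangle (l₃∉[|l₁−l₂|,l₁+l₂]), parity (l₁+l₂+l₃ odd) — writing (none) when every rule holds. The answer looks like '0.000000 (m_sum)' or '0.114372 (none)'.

m-sum 0 ✓  L=6 even ✓  1≤3≤3 ✓
Π(2lᵢ+1) = 3×5×7 = 105
triangle coeff Δ(1,2,3) = 1/105
Σ_t [0,0]: t=0:+1/4 = 1/4
(3j)²=3/35 [(1 2 3; 0 0 0)], sign=-1
Σ_t [0,0]: t=0:+1/24 = 1/24
(3j)²=1/21 [(1 2 3; 0 2 -2)], sign=-1
⇒ 4πI² = 3/7
I = (+1)√(3/7/(4π)) = 0.18467439
No selection rule forces the value: the integral is nonzero (none).

0.184674 (none)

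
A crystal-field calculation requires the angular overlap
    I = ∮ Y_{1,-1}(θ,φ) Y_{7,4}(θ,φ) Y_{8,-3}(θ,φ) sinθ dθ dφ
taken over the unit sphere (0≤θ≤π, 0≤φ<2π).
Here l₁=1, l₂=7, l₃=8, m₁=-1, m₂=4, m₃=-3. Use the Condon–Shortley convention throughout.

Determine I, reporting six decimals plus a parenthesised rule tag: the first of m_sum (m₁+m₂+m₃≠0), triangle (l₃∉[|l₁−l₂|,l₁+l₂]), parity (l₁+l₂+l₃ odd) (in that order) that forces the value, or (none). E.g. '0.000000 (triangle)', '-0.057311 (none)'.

Rules hold: Σm=0, L=16 even, 6≤8≤8.
N = 3·15·17 = 765
Δ = 0!·2!·14!/17! = 1/2040
Racah Σ t=0..0: t=0:+1/25401600 = 1/25401600
⇒ 3j(1 7 8; 0 0 0)² = 8/255, sgn +1
Racah Σ t=0..0: t=0:+1/479001600 = 1/479001600
⇒ 3j(1 7 8; -1 4 -3)² = 1/204, sgn -1
4πI² = N·(3j₀)²·(3jₘ)² = 2/17
I = -1·√(0.117647/4π) = -0.09675772
No selection rule forces the value: the integral is nonzero (none).

-0.096758 (none)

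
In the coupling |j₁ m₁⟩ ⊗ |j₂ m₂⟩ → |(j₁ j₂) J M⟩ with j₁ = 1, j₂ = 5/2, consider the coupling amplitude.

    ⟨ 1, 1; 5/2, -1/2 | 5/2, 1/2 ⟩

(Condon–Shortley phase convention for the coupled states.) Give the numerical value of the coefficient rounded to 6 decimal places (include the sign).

√[6·1!1!4!/7! · 2!0!2!3!3!2!] = √(288/35)
  +(−1)^0/∏(0,1,0,2,1,2)! = 1/4  (running 1/4)
⟨..|..⟩ = √(288/35)·(1/4) = +0.717137

+0.717137  (= +√(18/35))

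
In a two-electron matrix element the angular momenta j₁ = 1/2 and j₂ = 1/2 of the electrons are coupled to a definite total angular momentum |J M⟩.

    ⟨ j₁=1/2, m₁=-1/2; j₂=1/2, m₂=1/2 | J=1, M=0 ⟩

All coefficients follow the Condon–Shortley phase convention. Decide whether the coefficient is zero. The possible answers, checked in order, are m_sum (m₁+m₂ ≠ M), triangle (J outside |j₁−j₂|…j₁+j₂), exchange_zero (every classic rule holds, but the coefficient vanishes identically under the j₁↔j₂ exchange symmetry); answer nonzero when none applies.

m-sum: m₁+m₂ = -1/2+1/2 = 0, M = 0  ✓
triangle: |j₁−j₂| = 0 ≤ J = 1 ≤ j₁+j₂ = 1  ✓
exchange: j₁≠j₂ or m₁≠m₂ — the exchange symmetry imposes no constraint here
value check: CG = +√(1/2) = +0.707107 ≠ 0

nonzero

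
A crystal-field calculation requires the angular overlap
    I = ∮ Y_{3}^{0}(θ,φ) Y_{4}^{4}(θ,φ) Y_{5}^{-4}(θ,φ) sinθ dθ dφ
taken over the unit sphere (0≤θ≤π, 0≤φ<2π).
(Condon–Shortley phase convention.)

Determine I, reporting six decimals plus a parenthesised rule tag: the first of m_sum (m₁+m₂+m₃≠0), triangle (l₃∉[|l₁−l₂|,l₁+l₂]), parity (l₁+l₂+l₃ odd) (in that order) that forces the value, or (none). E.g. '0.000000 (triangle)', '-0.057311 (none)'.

Rules hold: Σm=0, L=12 even, 1≤5≤7.
N = 7·9·11 = 693
Δ = 2!·4!·6!/13! = 1/180180
Racah Σ t=0..2: t=0:+1/576 t=1:−1/144 t=2:+1/576 = -1/288
⇒ 3j(3 4 5; 0 0 0)² = 20/1001, sgn +1
Racah Σ t=2..2: t=2:+1/8640 = 1/8640
⇒ 3j(3 4 5; 0 4 -4)² = 28/715, sgn -1
4πI² = N·(3j₀)²·(3jₘ)² = 1008/1859
I = -1·√(0.542227/4π) = -0.20772350
No selection rule forces the value: the integral is nonzero (none).

-0.207724 (none)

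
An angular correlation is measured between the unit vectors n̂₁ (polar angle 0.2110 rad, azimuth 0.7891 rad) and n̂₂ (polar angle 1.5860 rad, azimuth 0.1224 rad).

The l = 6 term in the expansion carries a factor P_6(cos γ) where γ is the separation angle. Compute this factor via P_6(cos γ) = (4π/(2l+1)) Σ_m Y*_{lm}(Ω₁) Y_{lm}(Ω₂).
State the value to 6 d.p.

Addition theorem: P_6(cos γ) = (4π/13) Σ_m Y*_{lm}(Ω₁) Y_{lm}(Ω₂), m = −6…6:
  [-6]  conj(Y_{6,-6})(Ω₁) = 0.00000 - 0.00004j ; Y_{6,-6}(Ω₂) = 0.35831 - 0.32351j ; Δ = -0.00001 - 0.00001j
  [-5]  conj(Y_{6,-5})(Ω₁) = -0.00046 - 0.00047j ; Y_{6,-5}(Ω₂) = -0.02081 + 0.01461j ; Δ = 0.00002 + 0.00000j
  [-4]  conj(Y_{6,-4})(Ω₁) = -0.00653 - 0.00010j ; Y_{6,-4}(Ω₂) = -0.31392 + 0.16728j ; Δ = 0.00207 - 0.00106j
  [-3]  conj(Y_{6,-3})(Ω₁) = -0.03145 + 0.03076j ; Y_{6,-3}(Ω₂) = 0.02770 - 0.01065j ; Δ = -0.00054 + 0.00119j
  [-2]  conj(Y_{6,-2})(Ω₁) = -0.00148 + 0.19940j ; Y_{6,-2}(Ω₂) = 0.31460 - 0.07859j ; Δ = 0.01521 + 0.06285j
  [-1]  conj(Y_{6,-1})(Ω₁) = 0.38541 + 0.38828j ; Y_{6,-1}(Ω₂) = -0.03104 + 0.00382j ; Δ = -0.01344 - 0.01058j
  [+0]  conj(Y_{6,0})(Ω₁) = 0.59365 + 0.00000j ; Y_{6,0}(Ω₂) = -0.31630 + 0.00000j ; Δ = -0.18777 + 0.00000j
  [+1]  conj(Y_{6,1})(Ω₁) = -0.38541 + 0.38828j ; Y_{6,1}(Ω₂) = 0.03104 + 0.00382j ; Δ = -0.01344 + 0.01058j
  [+2]  conj(Y_{6,2})(Ω₁) = -0.00148 - 0.19940j ; Y_{6,2}(Ω₂) = 0.31460 + 0.07859j ; Δ = 0.01521 - 0.06285j
  [+3]  conj(Y_{6,3})(Ω₁) = 0.03145 + 0.03076j ; Y_{6,3}(Ω₂) = -0.02770 - 0.01065j ; Δ = -0.00054 - 0.00119j
  [+4]  conj(Y_{6,4})(Ω₁) = -0.00653 + 0.00010j ; Y_{6,4}(Ω₂) = -0.31392 - 0.16728j ; Δ = 0.00207 + 0.00106j
  [+5]  conj(Y_{6,5})(Ω₁) = 0.00046 - 0.00047j ; Y_{6,5}(Ω₂) = 0.02081 + 0.01461j ; Δ = 0.00002 - 0.00000j
  [+6]  conj(Y_{6,6})(Ω₁) = 0.00000 + 0.00004j ; Y_{6,6}(Ω₂) = 0.35831 + 0.32351j ; Δ = -0.00001 + 0.00001j
Σ over m = -0.18119 - 0.00000j; ×(4π/13) → -0.17515 - 0.00000j. Real part: -0.175150

-0.175150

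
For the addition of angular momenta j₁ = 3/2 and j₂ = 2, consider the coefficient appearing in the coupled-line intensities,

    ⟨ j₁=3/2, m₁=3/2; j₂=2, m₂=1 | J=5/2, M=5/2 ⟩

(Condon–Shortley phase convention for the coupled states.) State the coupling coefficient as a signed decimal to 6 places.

+√(3/7) = +0.654654

triangle: 1!·2!·3!/7! = 12/5040
(j±m)!: 3!·0!·3!·1!·5!·0! = 4320
prefactor² = (2J+1)·Δ·N² = 432/7
  k=0: +1/(0!·1!·0!·3!·2!·0!) = 1/12
Σ = 1/12  ⇒  CG² = 432/7·(1/12)² = 3/7
CG = +√(3/7) = +0.654654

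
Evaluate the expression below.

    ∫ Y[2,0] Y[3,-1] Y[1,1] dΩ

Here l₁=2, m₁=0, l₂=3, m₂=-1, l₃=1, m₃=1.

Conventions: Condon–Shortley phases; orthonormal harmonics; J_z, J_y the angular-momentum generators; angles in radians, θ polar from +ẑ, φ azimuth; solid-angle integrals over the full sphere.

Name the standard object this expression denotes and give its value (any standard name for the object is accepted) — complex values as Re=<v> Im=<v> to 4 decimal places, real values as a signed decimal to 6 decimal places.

This is a Gaunt coefficient — the integral of a triple product of spherical harmonics over the sphere.
Checks pass: Σm=0; 6 even; l₃=1∈[1,5].
(2·2+1)(2·3+1)(2·1+1) = 105
Δ: 4! 0! 2! / 7! → 1/105
sum: t=2:+1/4 = 1/4
3j²(2 3 1; 0 0 0) = Δ·Π!·Σ² = 3/35  (sign -1)
sum: t=2:+1/8 = 1/8
3j²(2 3 1; 0 -1 1) = Δ·Π!·Σ² = 2/35  (sign +1)
combine: 4πI² = 105·3/35·2/35 = 18/35
take √, sign -1: I = -0.20230066

Gaunt coefficient, -0.202301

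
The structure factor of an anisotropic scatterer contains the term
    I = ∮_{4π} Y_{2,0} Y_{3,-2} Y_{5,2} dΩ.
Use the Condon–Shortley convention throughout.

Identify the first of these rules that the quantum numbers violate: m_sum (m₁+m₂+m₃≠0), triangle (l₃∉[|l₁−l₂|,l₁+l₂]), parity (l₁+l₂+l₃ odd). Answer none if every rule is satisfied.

Σmᵢ = 0  ✓
l₃∈[|l₁−l₂|,l₁+l₂]=[1,5], have l₃=5  ✓
Σlᵢ = 10 ⇒ even  ✓

none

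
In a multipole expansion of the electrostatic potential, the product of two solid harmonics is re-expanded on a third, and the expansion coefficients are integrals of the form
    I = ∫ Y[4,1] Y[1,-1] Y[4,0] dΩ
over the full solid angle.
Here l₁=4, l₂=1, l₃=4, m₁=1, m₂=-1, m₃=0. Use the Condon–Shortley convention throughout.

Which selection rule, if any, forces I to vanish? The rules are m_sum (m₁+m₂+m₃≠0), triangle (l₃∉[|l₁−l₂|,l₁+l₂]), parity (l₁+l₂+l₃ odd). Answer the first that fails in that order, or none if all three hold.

m₁+m₂+m₃ = 1 − 1 + 0 = 0  ✓
triangle: |4−1|=3 ≤ l₃=4 ≤ 4+1=5  ✓
parity: l₁+l₂+l₃ = 9 is odd  ✗

parity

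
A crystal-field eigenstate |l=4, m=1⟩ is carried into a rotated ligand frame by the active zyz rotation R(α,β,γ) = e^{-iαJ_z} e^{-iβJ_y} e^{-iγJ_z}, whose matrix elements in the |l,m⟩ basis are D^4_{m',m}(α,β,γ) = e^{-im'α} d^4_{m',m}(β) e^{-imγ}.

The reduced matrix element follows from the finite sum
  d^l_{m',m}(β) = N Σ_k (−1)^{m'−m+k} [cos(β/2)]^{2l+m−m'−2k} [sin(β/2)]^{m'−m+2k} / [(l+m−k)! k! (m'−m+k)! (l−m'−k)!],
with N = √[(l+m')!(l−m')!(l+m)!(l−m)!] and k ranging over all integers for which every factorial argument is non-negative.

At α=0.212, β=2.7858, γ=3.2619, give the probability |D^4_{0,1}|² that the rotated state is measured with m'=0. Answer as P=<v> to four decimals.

P=0.3307

Split into d^4_{0,1}(β=2.7858) × two z-phases.
c=cos(2.785800/2)=0.176959, s=sin(2.785800/2)=0.984218; N=√[24·24·120·6]=643.987578
k∈{1,2,3,4} keeps every argument non-negative
  k=1: (−1)^0·643.9876/(144)·0.1770^7·0.9842^1 = +0.000024
  k=2: (−1)^1·643.9876/(24)·0.1770^5·0.9842^3 = -0.004439
  k=3: (−1)^2·643.9876/(24)·0.1770^3·0.9842^5 = +0.137323
  k=4: (−1)^3·643.9876/(144)·0.1770^1·0.9842^7 = -0.707992
d^4_{0,1}(2.7858) = +0.000024 -0.004439 +0.137323 -0.707992 = -0.575084
|D^4_{0,1}|² = |d^4_{0,1}(β)|² = (-0.575084)² = 0.330722 (the z-rotation phases have unit modulus)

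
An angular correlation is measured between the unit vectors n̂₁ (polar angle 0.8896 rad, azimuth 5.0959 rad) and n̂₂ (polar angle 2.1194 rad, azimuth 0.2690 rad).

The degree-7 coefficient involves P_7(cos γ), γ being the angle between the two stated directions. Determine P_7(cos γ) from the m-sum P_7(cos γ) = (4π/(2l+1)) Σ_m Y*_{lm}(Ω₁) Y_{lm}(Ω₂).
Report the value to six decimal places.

0.277984

Term-by-term m-sum for l=7 (normalisation 4π/15 = 0.837758):
  m=-7: Y*=-0.037666-0.076598i  Y=-0.050572-0.156687i  product -0.010097+0.009776i
  m=-6: Y*=+0.172708-0.192883i  Y=+0.016262+0.376169i  product +0.075365+0.061831i
  m=-5: Y*=+0.405621+0.146575i  Y=+0.094200-0.410074i  product +0.098316-0.152527i
  m=-4: Y*=+0.013326+0.362434i  Y=-0.051578+0.095591i  product -0.035333-0.017420i
  m=-3: Y*=+0.032445-0.014499i  Y=-0.207862+0.217042i  product -0.003597+0.010056i
  m=-2: Y*=+0.262554+0.253077i  Y=+0.221336-0.132074i  product +0.091537+0.021338i
  m=-1: Y*=-0.047415+0.117511i  Y=+0.196113-0.054065i  product -0.002945+0.025609i
  m=+0: Y*=+0.330643-0.000000i  Y=-0.286331+0.000000i  product -0.094673+0.000000i
  m=+1: Y*=+0.047415+0.117511i  Y=-0.196113-0.054065i  product -0.002945-0.025609i
  m=+2: Y*=+0.262554-0.253077i  Y=+0.221336+0.132074i  product +0.091537-0.021338i
  m=+3: Y*=-0.032445-0.014499i  Y=+0.207862+0.217042i  product -0.003597-0.010056i
  m=+4: Y*=+0.013326-0.362434i  Y=-0.051578-0.095591i  product -0.035333+0.017420i
  m=+5: Y*=-0.405621+0.146575i  Y=-0.094200-0.410074i  product +0.098316+0.152527i
  m=+6: Y*=+0.172708+0.192883i  Y=+0.016262-0.376169i  product +0.075365-0.061831i
  m=+7: Y*=+0.037666-0.076598i  Y=+0.050572-0.156687i  product -0.010097-0.009776i
Total Σ_m = +0.331819-0.000000i. Multiply by 0.837758: +0.277984-0.000000i. P_7(cos γ) = 0.277984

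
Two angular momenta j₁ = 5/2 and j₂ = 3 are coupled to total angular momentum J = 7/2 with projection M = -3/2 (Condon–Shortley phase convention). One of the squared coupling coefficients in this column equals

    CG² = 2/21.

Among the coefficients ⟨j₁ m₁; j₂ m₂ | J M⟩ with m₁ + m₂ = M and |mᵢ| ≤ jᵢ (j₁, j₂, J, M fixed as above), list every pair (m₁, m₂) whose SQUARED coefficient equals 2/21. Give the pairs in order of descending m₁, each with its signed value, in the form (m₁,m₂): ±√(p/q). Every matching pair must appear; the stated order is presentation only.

Admissible pairs with m₁+m₂ = M = -3/2: (-5/2,1), (-3/2,0), (-1/2,-1), (1/2,-2), (3/2,-3)
  (m₁,m₂)=(3/2,-3): CG² = 2/7, CG = +√(2/7)
  (m₁,m₂)=(1/2,-2): CG² = 2/21, CG = +√(2/21)   ← matches the target
  (m₁,m₂)=(-1/2,-1): CG² = 5/21, CG = −√(5/21)
  (m₁,m₂)=(-3/2,0): CG² = 0/1, CG = 0
  (m₁,m₂)=(-5/2,1): CG² = 8/21, CG = +√(8/21)
Pairs with CG² = 2/21: (1/2,-2): +√(2/21)

(1/2,-2): +√(2/21)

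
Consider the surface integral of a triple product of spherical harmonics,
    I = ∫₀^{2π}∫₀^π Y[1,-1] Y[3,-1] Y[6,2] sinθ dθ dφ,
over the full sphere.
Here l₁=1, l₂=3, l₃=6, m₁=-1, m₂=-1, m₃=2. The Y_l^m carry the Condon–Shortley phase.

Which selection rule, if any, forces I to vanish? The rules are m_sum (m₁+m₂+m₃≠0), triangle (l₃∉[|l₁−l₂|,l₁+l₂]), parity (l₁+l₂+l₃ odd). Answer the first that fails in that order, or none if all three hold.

triangle

azimuthal sum: -1 − 1 + 2 = 0  ✓
l₃ must lie in [2,4]; have l₃=6  ✗
L = 1 + 3 + 6 = 10 (even)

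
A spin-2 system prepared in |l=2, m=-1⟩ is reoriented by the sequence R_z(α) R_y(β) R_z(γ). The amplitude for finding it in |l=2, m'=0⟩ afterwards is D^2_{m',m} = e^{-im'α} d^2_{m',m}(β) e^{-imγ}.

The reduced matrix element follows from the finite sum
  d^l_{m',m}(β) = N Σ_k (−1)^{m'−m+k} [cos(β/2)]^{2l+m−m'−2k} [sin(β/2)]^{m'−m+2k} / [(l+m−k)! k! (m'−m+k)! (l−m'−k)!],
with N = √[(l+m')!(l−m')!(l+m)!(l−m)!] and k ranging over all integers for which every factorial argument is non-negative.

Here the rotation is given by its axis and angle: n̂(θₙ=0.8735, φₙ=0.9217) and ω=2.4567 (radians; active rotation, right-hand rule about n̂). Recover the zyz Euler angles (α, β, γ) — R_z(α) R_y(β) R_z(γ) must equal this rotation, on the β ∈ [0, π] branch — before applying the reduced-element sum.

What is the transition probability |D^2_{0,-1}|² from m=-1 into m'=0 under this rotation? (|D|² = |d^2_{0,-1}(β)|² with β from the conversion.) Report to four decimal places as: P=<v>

Axis–angle → zyz. n̂ = (sinθₙcosφₙ, sinθₙsinφₙ, cosθₙ) = (+0.463373, +0.610682, +0.642147), ω = 2.4567.
R = I cosω + sinω [n̂]ₓ + (1−cosω) n̂n̂ᵀ gives
  R = [-0.393479, +0.095917, +0.914316; +0.908349, -0.112723, +0.402736; +0.141694, +0.988986, -0.042771]
β = atan2(√(R₁₃²+R₂₃²), R₃₃) = 1.613581; α = atan2(R₂₃, R₁₃) mod 2π = 0.414907; γ = atan2(R₃₂, −R₃₁) mod 2π = 1.713100
D^2_{0,-1}(0.4149,1.6136,1.7131) = e^{-i·0·0.4149}·d^2_{0,-1}(1.6136)·e^{-i·-1·1.7131}. Compute d first:
With c≡cos(β/2)=0.691820 and s≡sin(β/2)=0.722070, N=[2·2·1·6]^{1/2}=4.898979
The bounds max(0,m−m')=0 and min(l+m,l−m')=1 give 2 terms
  k=0: (−1)^1·4.8990/(2)·0.6918^3·0.7221^1 = -0.585644
  k=1: (−1)^2·4.8990/(2)·0.6918^1·0.7221^3 = +0.637980
d^2_{0,-1}(1.6136) = -0.585644 +0.637980 = +0.052336
|D^2_{0,-1}|² = |d^2_{0,-1}(β)|² = (+0.052336)² = 0.002739 (the z-rotation phases have unit modulus)

P=0.0027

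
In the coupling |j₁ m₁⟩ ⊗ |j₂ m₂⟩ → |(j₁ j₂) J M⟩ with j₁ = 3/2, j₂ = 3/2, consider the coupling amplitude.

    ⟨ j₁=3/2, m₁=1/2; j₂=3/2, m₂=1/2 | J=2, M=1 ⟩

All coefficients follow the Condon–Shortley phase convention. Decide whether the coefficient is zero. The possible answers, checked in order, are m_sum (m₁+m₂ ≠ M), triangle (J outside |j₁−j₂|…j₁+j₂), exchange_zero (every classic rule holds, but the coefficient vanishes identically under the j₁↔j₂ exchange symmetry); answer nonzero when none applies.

m-sum: m₁+m₂ = 1/2+1/2 = 1, M = 1  ✓
triangle: |j₁−j₂| = 0 ≤ J = 2 ≤ j₁+j₂ = 3  ✓
exchange: j₁=j₂ and m₁=m₂, and (−1)^(j₁+j₂−J) = (−1)^1 = −1 forces ⟨j₁m₁;j₂m₂|JM⟩ = −⟨j₂m₂;j₁m₁|JM⟩ = −⟨j₁m₁;j₂m₂|JM⟩ ⇒ the coefficient vanishes identically
Racah sum check: Σ_k collapses to 0 ⇒ CG = 0

exchange_zero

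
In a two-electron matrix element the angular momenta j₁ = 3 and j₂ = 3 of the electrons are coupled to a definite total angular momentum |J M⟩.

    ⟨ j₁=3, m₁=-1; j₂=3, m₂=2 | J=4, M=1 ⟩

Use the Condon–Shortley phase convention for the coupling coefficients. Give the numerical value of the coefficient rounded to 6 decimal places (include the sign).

√[9·2!4!4!/11! · 2!4!5!1!5!3!] = √(82944/77)
  +(−1)^1/∏(1,1,3,4,1,0)! = -1/144  (running -1/144)
  +(−1)^2/∏(2,0,2,3,2,1)! = 1/48  (running 1/72)
⟨..|..⟩ = √(82944/77)·(1/72) = +0.455842

+√(16/77) ≈ +0.455842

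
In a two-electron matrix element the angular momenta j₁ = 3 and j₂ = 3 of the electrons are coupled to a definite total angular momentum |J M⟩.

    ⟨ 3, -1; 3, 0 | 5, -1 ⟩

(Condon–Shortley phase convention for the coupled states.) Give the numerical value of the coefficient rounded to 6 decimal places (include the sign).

−√(5/42) = -0.345033

triangle: 1!×5!×5!/12! = 14400/479001600
(j±m)!: 2!×4!×3!×3!×4!×6! = 29859840
prefactor² = (2J+1)×Δ×N² = 69120/7
  k=0: +1/(0!×1!×4!×3!×1!×2!) = 1/288
  k=1: −1/(1!×0!×3!×2!×2!×3!) = -1/144
Σ = -1/288  ⇒  CG² = 69120/7×(-1/288)² = 5/42
CG = −√(5/42) = -0.345033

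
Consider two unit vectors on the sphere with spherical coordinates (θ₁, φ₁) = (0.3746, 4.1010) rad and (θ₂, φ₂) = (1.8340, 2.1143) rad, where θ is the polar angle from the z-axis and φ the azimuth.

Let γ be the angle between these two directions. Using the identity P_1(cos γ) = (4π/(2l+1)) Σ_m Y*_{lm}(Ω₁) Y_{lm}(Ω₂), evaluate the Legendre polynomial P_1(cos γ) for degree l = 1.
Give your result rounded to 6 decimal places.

Addition theorem: P_1(cos γ) = (4π/3) Σ_m Y*_{lm}(Ω₁) Y_{lm}(Ω₂), m = −1…1:
  m=-1: Y*=-0.07256 - 0.10352j  Y=-0.17252 - 0.28553j  product -0.01704 + 0.03858j
  m=+0: Y*=0.45472 + 0.00000j  Y=-0.12712 + 0.00000j  product -0.05781 + 0.00000j
  m=+1: Y*=0.07256 - 0.10352j  Y=0.17252 - 0.28553j  product -0.01704 - 0.03858j
Σ over m = -0.09188 + 0.00000j; ×(4π/3) → -0.38487 + 0.00000j. Real part: -0.384872

-0.384872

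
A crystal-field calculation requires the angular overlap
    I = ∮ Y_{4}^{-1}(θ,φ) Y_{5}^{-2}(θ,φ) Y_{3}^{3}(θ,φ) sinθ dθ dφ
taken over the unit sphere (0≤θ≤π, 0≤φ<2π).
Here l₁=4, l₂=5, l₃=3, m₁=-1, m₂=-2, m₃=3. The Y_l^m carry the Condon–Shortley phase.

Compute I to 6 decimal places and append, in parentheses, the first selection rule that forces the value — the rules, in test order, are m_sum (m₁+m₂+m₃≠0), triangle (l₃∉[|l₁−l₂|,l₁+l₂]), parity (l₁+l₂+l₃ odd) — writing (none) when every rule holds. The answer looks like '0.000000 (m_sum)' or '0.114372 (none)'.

Rules hold: Σm=0, L=12 even, 1≤3≤9.
N = 9·11·7 = 693
Δ = 6!·2!·4!/13! = 1/180180
Racah Σ t=2..4: t=2:+1/576 t=3:−1/144 t=4:+1/576 = -1/288
⇒ 3j(4 5 3; 0 0 0)² = 20/1001, sgn +1
Racah Σ t=3..3: t=3:−1/1728 = -1/1728
⇒ 3j(4 5 3; -1 -2 3)² = 25/858, sgn -1
4πI² = N·(3j₀)²·(3jₘ)² = 750/1859
I = -1·√(0.403443/4π) = -0.17917854
No selection rule forces the value: the integral is nonzero (none).

-0.179179 (none)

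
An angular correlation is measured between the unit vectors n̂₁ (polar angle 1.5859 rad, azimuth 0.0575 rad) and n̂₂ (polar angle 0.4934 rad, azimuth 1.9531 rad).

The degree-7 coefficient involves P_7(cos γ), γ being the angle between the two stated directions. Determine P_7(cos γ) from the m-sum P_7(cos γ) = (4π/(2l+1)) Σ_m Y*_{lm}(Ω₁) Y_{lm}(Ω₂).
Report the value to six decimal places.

Summing Y*_{l m}(θ₁,φ₁)·Y_{l m}(θ₂,φ₂) over m ∈ [−7, 7]; prefactor 4π/(2·7+1) = 0.837758:
  [-7]  conj(Y_{7,-7})(Ω₁) = +0.459711+0.195719i ; Y_{7,-7}(Ω₂) = +0.001200-0.002389i ; Δ = +0.001019-0.000863i
  [-6]  conj(Y_{7,-6})(Ω₁) = -0.026574-0.009550i ; Y_{7,-6}(Ω₂) = +0.012307+0.013946i ; Δ = -0.000194-0.000488i
  [-5]  conj(Y_{7,-5})(Ω₁) = -0.350625-0.103677i ; Y_{7,-5}(Ω₂) = -0.074869+0.026545i ; Δ = +0.029003-0.001545i
  [-4]  conj(Y_{7,-4})(Ω₁) = +0.032328+0.007569i ; Y_{7,-4}(Ω₂) = +0.009577-0.230186i ; Δ = +0.002052-0.007369i
  [-3]  conj(Y_{7,-3})(Ω₁) = +0.325222+0.056664i ; Y_{7,-3}(Ω₂) = +0.405465+0.182962i ; Δ = +0.121499+0.082479i
  [-2]  conj(Y_{7,-2})(Ω₁) = -0.035144-0.004059i ; Y_{7,-2}(Ω₂) = -0.350562+0.336280i ; Δ = +0.013685-0.010395i
  [-1]  conj(Y_{7,-1})(Ω₁) = -0.316844-0.018239i ; Y_{7,-1}(Ω₂) = -0.023751-0.059071i ; Δ = +0.006448+0.019149i
  [+0]  conj(Y_{7,0})(Ω₁) = +0.036022-0.000000i ; Y_{7,0}(Ω₂) = -0.445381+0.000000i ; Δ = -0.016043+0.000000i
  [+1]  conj(Y_{7,1})(Ω₁) = +0.316844-0.018239i ; Y_{7,1}(Ω₂) = +0.023751-0.059071i ; Δ = +0.006448-0.019149i
  [+2]  conj(Y_{7,2})(Ω₁) = -0.035144+0.004059i ; Y_{7,2}(Ω₂) = -0.350562-0.336280i ; Δ = +0.013685+0.010395i
  [+3]  conj(Y_{7,3})(Ω₁) = -0.325222+0.056664i ; Y_{7,3}(Ω₂) = -0.405465+0.182962i ; Δ = +0.121499-0.082479i
  [+4]  conj(Y_{7,4})(Ω₁) = +0.032328-0.007569i ; Y_{7,4}(Ω₂) = +0.009577+0.230186i ; Δ = +0.002052+0.007369i
  [+5]  conj(Y_{7,5})(Ω₁) = +0.350625-0.103677i ; Y_{7,5}(Ω₂) = +0.074869+0.026545i ; Δ = +0.029003+0.001545i
  [+6]  conj(Y_{7,6})(Ω₁) = -0.026574+0.009550i ; Y_{7,6}(Ω₂) = +0.012307-0.013946i ; Δ = -0.000194+0.000488i
  [+7]  conj(Y_{7,7})(Ω₁) = -0.459711+0.195719i ; Y_{7,7}(Ω₂) = -0.001200-0.002389i ; Δ = +0.001019+0.000863i
Accumulated sum +0.330982+0.000000i; after 4π/(2l+1) scaling, +0.277283+0.000000i ⇒ P_7 = 0.277283

0.277283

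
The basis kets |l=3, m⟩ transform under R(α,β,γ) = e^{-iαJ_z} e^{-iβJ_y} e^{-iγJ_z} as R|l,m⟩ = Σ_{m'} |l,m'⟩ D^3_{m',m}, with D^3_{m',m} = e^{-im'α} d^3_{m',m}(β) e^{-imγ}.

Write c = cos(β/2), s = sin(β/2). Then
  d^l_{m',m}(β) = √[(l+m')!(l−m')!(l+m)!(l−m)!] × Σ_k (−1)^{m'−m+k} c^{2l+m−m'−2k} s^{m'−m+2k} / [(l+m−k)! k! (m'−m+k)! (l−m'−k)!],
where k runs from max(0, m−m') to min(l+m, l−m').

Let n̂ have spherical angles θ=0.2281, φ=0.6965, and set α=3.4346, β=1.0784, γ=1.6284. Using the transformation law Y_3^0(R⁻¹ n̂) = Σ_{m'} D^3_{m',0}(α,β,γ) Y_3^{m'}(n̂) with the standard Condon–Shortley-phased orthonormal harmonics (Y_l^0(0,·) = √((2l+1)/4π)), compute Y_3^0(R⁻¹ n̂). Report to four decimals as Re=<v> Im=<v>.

Re=-0.2706 Im=0.0000

Need the full column D^3_{m',0} for m'=−3..3 at α=3.4346, β=1.0784, γ=1.6284.
cos(β/2)=0.858120, sin(β/2)=0.513450
d^3_{-3,0}: single k=3 term ⇒ +0.382518;  D = -0.244010-0.294583i
d^3_{-2,0}: k∈[2..3] ⇒ +0.782975 -0.280316 = +0.502659;  D = +0.418791+0.277993i
d^3_{-1,0}: k∈[1..3] ⇒ +0.827614 -0.888892 +0.106079 = +0.044800;  D = -0.042891-0.012940i
d^3_{0,0}: k∈[0..3] ⇒ +0.399289 -1.286559 +0.460606 -0.018323 = -0.444987;  D = -0.444987+0.000000i
d^3_{1,0}: k∈[0..2] ⇒ -0.827614 +0.888892 -0.106079 = -0.044800;  D = +0.042891-0.012940i
d^3_{2,0}: k∈[0..1] ⇒ +0.782975 -0.280316 = +0.502659;  D = +0.418791-0.277993i
d^3_{3,0}: single k=0 term ⇒ -0.382518;  D = +0.244010-0.294583i
Y_3^{m'}(θ=0.2281,φ=0.6965) and Σ D·Y over m':
  (-0.2440-0.2946i)·(-0.0024-0.0042i)  (+0.4188+0.2780i)·(+0.0090-0.0501i)  (-0.0429-0.0129i)·(+0.2099-0.1755i)  (-0.4450+0.0000i)·(+0.6341+0.0000i)  (+0.0429-0.0129i)·(-0.2099-0.1755i)  (+0.4188-0.2780i)·(+0.0090+0.0501i)  (+0.2440-0.2946i)·(+0.0024-0.0042i)
Y_3^0(R⁻¹ n̂) = -0.270612+0.000000i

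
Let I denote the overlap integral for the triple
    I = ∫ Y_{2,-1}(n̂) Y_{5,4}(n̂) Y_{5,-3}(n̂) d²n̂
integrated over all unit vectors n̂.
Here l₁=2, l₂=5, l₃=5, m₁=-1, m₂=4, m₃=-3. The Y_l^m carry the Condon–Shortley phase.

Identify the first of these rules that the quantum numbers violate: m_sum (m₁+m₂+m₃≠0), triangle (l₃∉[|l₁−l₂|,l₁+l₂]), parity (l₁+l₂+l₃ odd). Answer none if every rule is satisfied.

none

Σmᵢ = 0  ✓
l₃∈[|l₁−l₂|,l₁+l₂]=[3,7], have l₃=5  ✓
Σlᵢ = 12 ⇒ even  ✓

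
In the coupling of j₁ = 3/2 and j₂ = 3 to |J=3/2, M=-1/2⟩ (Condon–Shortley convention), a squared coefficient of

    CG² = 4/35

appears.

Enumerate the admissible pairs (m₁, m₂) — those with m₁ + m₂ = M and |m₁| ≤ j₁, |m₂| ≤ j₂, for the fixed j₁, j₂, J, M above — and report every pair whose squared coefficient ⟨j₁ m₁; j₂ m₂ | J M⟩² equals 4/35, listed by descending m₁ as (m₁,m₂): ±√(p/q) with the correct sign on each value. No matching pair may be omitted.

Admissible pairs with m₁+m₂ = M = -1/2: (-3/2,1), (-1/2,0), (1/2,-1), (3/2,-2)
  (m₁,m₂)=(3/2,-2): CG² = 2/7, CG = +√(2/7)
  (m₁,m₂)=(1/2,-1): CG² = 12/35, CG = −√(12/35)
  (m₁,m₂)=(-1/2,0): CG² = 9/35, CG = +√(9/35)
  (m₁,m₂)=(-3/2,1): CG² = 4/35, CG = −√(4/35)   ← matches the target
Pairs with CG² = 4/35: (-3/2,1): −√(4/35)

(-3/2,1): −√(4/35)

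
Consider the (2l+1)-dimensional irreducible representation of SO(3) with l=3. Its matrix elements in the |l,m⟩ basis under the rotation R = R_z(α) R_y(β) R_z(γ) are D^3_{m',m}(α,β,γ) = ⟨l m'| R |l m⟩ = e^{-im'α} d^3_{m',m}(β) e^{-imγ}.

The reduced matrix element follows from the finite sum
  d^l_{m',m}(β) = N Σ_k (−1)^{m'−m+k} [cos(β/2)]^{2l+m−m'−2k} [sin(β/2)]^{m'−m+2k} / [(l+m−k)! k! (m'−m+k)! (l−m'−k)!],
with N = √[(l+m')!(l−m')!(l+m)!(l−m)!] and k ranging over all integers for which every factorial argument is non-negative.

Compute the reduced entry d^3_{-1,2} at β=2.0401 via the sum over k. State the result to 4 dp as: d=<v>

d=-0.1827

d^3_{-1,2}(β=2.0401) via the finite sum:
c=cos(2.040100/2)=0.523323, s=sin(2.040100/2)=0.852134; N=√[2·24·120·1]=75.894664
k∈{3,4} keeps every argument non-negative
  k=3: (−1)^0·75.8947/(12)·0.5233^3·0.8521^3 = +0.560873
  k=4: (−1)^1·75.8947/(24)·0.5233^1·0.8521^5 = -0.743550
d^3_{-1,2}(2.0401) = +0.560873 -0.743550 = -0.182677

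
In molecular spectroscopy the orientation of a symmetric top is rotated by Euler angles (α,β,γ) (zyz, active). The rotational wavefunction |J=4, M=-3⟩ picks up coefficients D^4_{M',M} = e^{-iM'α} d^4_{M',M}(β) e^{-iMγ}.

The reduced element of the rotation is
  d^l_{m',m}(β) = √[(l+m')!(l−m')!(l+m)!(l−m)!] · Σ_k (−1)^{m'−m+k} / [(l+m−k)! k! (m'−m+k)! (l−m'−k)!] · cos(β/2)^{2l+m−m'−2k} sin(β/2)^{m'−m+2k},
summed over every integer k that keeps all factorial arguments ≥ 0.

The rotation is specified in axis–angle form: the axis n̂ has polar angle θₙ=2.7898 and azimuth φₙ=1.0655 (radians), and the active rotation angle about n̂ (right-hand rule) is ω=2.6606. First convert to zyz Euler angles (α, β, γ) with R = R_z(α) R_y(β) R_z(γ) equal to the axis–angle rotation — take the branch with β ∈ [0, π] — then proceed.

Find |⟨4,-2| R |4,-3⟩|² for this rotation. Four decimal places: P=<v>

P=0.2638

Axis–angle → zyz. n̂ = (sinθₙcosφₙ, sinθₙsinφₙ, cosθₙ) = (+0.166800, +0.301519, -0.938757), ω = 2.6606.
R = I cosω + sinω [n̂]ₓ + (1−cosω) n̂n̂ᵀ gives
  R = [-0.834048, +0.529205, -0.155902; -0.339444, -0.715024, -0.611162; -0.434904, -0.456818, +0.776000]
β = atan2(√(R₁₃²+R₂₃²), R₃₃) = 0.682498; α = atan2(R₂₃, R₁₃) mod 2π = 4.462624; γ = atan2(R₃₂, −R₃₁) mod 2π = 5.473217
First d^4_{-2,-3}(β=0.6825), then the phase factors e^{-i(-2)α} and e^{-i(-3)γ}:
Half-angle: c=0.942337, s=0.334664. N=√(2·720·1·5040)=2693.993318
k: max(0,(-3)−(-2))=0 … min(4+(-3),4−(-2))=1
  k=0: (−1)^1·2693.9933/(720)·0.9423^7·0.3347^1 = -0.826263
  k=1: (−1)^2·2693.9933/(240)·0.9423^5·0.3347^3 = +0.312640
d^4_{-2,-3}(0.6825) = -0.826263 +0.312640 = -0.513623
|D^4_{-2,-3}|² = |d^4_{-2,-3}(β)|² = (-0.513623)² = 0.263808 (the z-rotation phases have unit modulus)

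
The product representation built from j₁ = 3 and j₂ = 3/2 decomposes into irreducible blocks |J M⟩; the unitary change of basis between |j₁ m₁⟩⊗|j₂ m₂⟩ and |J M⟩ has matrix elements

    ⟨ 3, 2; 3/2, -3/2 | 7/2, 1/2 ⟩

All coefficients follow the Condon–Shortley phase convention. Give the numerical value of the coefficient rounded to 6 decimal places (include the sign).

j₁+j₂−J=1  J+j₁−j₂=5  J−j₁+j₂=2  j₁+j₂+J+1=9
(j₁±m₁, j₂±m₂, J±M) = (5,1,0,3,4,3)
P² = 3840/7
sum k=0..0:
  [0] +1/48 = 1/48
S = 1/48
C² = P²·S² = 5/21 ; C = +0.487950

+0.487950  (= +√(5/21))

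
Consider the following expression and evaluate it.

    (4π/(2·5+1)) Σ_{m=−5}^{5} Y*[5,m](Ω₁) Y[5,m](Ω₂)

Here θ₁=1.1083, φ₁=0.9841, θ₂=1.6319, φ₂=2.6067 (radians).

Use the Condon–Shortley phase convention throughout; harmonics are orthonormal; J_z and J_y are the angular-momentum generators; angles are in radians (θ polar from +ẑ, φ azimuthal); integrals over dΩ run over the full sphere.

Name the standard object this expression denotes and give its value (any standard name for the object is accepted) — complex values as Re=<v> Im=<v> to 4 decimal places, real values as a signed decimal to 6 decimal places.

This sum is the spherical-harmonic addition theorem: it equals the Legendre polynomial P_l(cos γ) of the angle γ between the two directions.
Term-by-term m-sum for l=5 (normalisation 4π/11 = 1.142397):
  m=-5: Y*=(0.055052, -0.260700)  Y=(0.410555, -0.207067)  product (-0.031381, -0.118431)
  m=-4: Y*=(-0.294235, -0.299824)  Y=(0.047914, -0.074954)  product (-0.036571, 0.007688)
  m=-3: Y*=(-0.192811, 0.036940)  Y=(-0.011262, 0.332274)  product (-0.010103, -0.064482)
  m=-2: Y*=(0.094406, -0.224918)  Y=(0.048969, 0.089423)  product (0.024736, -0.002572)
  m=-1: Y*=(-0.151516, -0.227918)  Y=(-0.260754, -0.154499)  product (0.004295, 0.082840)
  m=+0: Y*=(0.185832, -0.000000)  Y=(-0.105267, 0.000000)  product (-0.019562, 0.000000)
  m=+1: Y*=(0.151516, -0.227918)  Y=(0.260754, -0.154499)  product (0.004295, -0.082840)
  m=+2: Y*=(0.094406, 0.224918)  Y=(0.048969, -0.089423)  product (0.024736, 0.002572)
  m=+3: Y*=(0.192811, 0.036940)  Y=(0.011262, 0.332274)  product (-0.010103, 0.064482)
  m=+4: Y*=(-0.294235, 0.299824)  Y=(0.047914, 0.074954)  product (-0.036571, -0.007688)
  m=+5: Y*=(-0.055052, -0.260700)  Y=(-0.410555, -0.207067)  product (-0.031381, 0.118431)
Accumulated sum (-0.117609, -0.000000); after 4π/(2l+1) scaling, (-0.134356, -0.000000) ⇒ P_5 = -0.134356

Legendre polynomial (addition theorem), -0.134356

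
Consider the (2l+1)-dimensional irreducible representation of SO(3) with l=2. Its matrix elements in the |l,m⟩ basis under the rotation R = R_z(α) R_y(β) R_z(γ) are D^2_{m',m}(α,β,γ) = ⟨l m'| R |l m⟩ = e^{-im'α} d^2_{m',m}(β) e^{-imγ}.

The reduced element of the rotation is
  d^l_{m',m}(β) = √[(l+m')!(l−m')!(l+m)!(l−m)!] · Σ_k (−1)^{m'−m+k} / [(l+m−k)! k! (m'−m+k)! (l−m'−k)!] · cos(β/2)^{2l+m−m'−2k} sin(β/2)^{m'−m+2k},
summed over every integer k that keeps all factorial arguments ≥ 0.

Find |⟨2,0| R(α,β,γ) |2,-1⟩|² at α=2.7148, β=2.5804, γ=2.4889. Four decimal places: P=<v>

P=0.3045

Split into d^2_{0,-1}(β=2.5804) × two z-phases.
Half-angle: c=0.276929, s=0.960890. N=√(2·2·1·6)=4.898979
The bounds max(0,m−m')=0 and min(l+m,l−m')=1 give 2 terms
  k=0: (−1)^1·4.8990/(2)·0.2769^3·0.9609^1 = -0.049987
  k=1: (−1)^2·4.8990/(2)·0.2769^1·0.9609^3 = +0.601818
d^2_{0,-1}(2.5804) = -0.049987 +0.601818 = +0.551832
|D^2_{0,-1}|² = |d^2_{0,-1}(β)|² = (+0.551832)² = 0.304518 (the z-rotation phases have unit modulus)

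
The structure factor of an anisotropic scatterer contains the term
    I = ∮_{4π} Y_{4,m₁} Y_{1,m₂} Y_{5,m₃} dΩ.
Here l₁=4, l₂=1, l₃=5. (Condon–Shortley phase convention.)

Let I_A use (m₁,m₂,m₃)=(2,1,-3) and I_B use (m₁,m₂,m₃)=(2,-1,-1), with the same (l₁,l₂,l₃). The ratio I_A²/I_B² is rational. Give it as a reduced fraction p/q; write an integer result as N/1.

Shared (l₁,l₂,l₃)=(4,1,5): N and (l;000)² cancel in I_A²/I_B².
A: Δ = 0!·8!·2!/11! = 1/495; Racah Σ t=0..0: t=0:+1/2880 = 1/2880; ⇒ 3j(4 1 5; 2 1 -3)² = 28/495, sgn +1
B: Δ = 0!·8!·2!/11! = 1/495; Racah Σ t=0..0: t=0:+1/2880 = 1/2880; ⇒ 3j(4 1 5; 2 -1 -1)² = 2/165, sgn +1
I_A²/I_B² = (28/495)/(2/165) = 14/3

14/3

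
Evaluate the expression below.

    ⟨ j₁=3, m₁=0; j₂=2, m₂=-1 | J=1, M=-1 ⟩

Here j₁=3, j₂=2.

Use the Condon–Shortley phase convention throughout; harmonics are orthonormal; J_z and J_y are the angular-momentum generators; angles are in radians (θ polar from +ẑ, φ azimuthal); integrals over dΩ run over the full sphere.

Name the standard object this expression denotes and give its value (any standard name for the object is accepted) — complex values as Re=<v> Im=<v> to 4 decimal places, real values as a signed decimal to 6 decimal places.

Clebsch–Gordan coefficient, −√(3/35) ≈ -0.292770

This is a Clebsch–Gordan (vector-coupling) coefficient.
triangle: 4!·2!·0!/7! = 48/5040
(j±m)!: 3!·3!·1!·3!·0!·2! = 432
prefactor² = (2J+1)·Δ·N² = 432/35
  k=1: −1/(1!·3!·2!·0!·0!·0!) = -1/12
Σ = -1/12  ⇒  CG² = 432/35·(-1/12)² = 3/35
CG = −√(3/35) = -0.292770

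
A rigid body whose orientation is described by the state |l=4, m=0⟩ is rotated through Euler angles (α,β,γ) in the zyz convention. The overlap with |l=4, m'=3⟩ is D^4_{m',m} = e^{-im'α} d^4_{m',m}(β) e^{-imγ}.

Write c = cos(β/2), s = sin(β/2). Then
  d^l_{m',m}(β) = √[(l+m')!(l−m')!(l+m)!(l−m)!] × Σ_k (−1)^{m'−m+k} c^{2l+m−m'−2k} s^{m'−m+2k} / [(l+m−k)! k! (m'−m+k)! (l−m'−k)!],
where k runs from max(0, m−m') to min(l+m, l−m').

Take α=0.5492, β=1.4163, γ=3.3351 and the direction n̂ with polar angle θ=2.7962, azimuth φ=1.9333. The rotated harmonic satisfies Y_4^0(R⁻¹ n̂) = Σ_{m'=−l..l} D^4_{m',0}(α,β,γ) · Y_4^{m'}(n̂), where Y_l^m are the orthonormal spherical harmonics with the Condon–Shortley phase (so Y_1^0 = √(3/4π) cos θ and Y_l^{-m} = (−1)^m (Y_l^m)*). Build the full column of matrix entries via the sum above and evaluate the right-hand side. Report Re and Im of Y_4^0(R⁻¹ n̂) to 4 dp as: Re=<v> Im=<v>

Need the full column D^4_{m',0} for m'=−4..4 at α=0.5492, β=1.4163, γ=3.3351.
cos(β/2)=0.759566, sin(β/2)=0.650430
d^4_{-4,0}: single k=4 term ⇒ +0.498441;  D = -0.292042+0.403924i
d^4_{-3,0}: k∈[3..4] ⇒ +0.823178 -0.603619 = +0.219559;  D = -0.016846+0.218912i
d^4_{-2,0}: k∈[2..4] ⇒ +0.770756 -1.507143 +0.414434 = -0.321954;  D = -0.146496-0.286694i
d^4_{-1,0}: k∈[1..4] ⇒ +0.424303 -1.866793 +1.368880 -0.167295 = -0.240906;  D = -0.205479-0.125754i
d^4_{0,0}: k∈[0..4] ⇒ +0.110797 -1.299916 +2.144703 -0.698962 +0.032033 = +0.288654;  D = +0.288654+0.000000i
d^4_{1,0}: k∈[0..3] ⇒ -0.424303 +1.866793 -1.368880 +0.167295 = +0.240906;  D = +0.205479-0.125754i
d^4_{2,0}: k∈[0..2] ⇒ +0.770756 -1.507143 +0.414434 = -0.321954;  D = -0.146496+0.286694i
d^4_{3,0}: k∈[0..1] ⇒ -0.823178 +0.603619 = -0.219559;  D = +0.016846+0.218912i
d^4_{4,0}: single k=0 term ⇒ +0.498441;  D = -0.292042-0.403924i
Y_4^{m'}(θ=2.7962,φ=1.9333) and Σ D·Y over m':
  (-0.2920+0.4039i)·(+0.0007-0.0058i)  (-0.0168+0.2189i)·(-0.0405-0.0212i)  (-0.1465-0.2867i)·(-0.1492+0.1322i)  (-0.2055-0.1258i)·(+0.1709+0.4506i)  (+0.2887+0.0000i)·(+0.4099+0.0000i)  (+0.2055-0.1258i)·(-0.1709+0.4506i)  (-0.1465+0.2867i)·(-0.1492-0.1322i)  (+0.0168+0.2189i)·(+0.0405-0.0212i)  (-0.2920-0.4039i)·(+0.0007+0.0058i)
Y_4^0(R⁻¹ n̂) = +0.295825-0.000000i

Re=0.2958 Im=0.0000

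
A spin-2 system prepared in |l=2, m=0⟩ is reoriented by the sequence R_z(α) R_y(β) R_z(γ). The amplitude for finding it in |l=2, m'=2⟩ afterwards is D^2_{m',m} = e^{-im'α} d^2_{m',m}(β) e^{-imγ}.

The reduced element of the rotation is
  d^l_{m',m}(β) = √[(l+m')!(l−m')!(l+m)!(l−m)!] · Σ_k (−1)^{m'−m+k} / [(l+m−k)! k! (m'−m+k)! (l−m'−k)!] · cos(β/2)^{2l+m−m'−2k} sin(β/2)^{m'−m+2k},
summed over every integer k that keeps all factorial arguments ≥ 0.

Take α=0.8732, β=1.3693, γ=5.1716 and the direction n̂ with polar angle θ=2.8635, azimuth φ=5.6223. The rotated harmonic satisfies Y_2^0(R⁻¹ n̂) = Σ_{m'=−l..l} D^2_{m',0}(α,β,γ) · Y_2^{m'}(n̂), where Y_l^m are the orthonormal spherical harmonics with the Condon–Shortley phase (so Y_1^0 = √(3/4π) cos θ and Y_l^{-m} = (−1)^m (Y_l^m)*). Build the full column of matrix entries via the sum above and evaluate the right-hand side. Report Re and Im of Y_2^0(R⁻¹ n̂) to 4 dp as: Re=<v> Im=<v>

Re=-0.2839 Im=0.0000

Need the full column D^2_{m',0} for m'=−2..2 at α=0.8732, β=1.3693, γ=5.1716.
cos(β/2)=0.774640, sin(β/2)=0.632402
d^2_{-2,0}: single k=2 term ⇒ +0.587844;  D = -0.102698+0.578804i
d^2_{-1,0}: k∈[1..2] ⇒ +0.720061 -0.479905 = +0.240156;  D = +0.154271+0.184053i
d^2_{0,0}: k∈[0..2] ⇒ +0.360081 -0.959946 +0.159946 = -0.439919;  D = -0.439919+0.000000i
d^2_{1,0}: k∈[0..1] ⇒ -0.720061 +0.479905 = -0.240156;  D = -0.154271+0.184053i
d^2_{2,0}: single k=0 term ⇒ +0.587844;  D = -0.102698-0.578804i
Y_2^{m'}(θ=2.8635,φ=5.6223) and Σ D·Y over m':
  (-0.1027+0.5788i)·(+0.0072+0.0282i)  (+0.1543+0.1841i)·(-0.1610-0.1252i)  (-0.4399+0.0000i)·(+0.5595+0.0000i)  (-0.1543+0.1841i)·(+0.1610-0.1252i)  (-0.1027-0.5788i)·(+0.0072-0.0282i)
Y_2^0(R⁻¹ n̂) = -0.283852-0.000000i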